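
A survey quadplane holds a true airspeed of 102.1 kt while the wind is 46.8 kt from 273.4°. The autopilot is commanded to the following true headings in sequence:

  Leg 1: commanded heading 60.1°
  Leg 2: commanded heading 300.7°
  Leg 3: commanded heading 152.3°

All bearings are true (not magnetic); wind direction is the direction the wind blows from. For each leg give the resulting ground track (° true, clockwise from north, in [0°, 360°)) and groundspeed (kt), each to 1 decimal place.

Leg 1: track=70.4°, groundspeed=143.5 kt
Leg 2: track=320.2°, groundspeed=64.2 kt
Leg 3: track=134.7°, groundspeed=132.5 kt

Leg 1: heading 60.1°; drift +10.3° → track 70.4°, groundspeed 143.5 kt
Leg 2: heading 300.7°; drift +19.5° → track 320.2°, groundspeed 64.2 kt
Leg 3: heading 152.3°; drift -17.6° → track 134.7°, groundspeed 132.5 kt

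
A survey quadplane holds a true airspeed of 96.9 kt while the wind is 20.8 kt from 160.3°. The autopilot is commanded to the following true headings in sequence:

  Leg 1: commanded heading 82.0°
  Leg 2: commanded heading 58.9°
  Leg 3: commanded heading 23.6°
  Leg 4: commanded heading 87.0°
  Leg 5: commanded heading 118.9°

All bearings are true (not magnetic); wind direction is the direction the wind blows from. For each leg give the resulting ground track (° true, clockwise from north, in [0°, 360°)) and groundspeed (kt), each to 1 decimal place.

Leg 1: track=69.6°, groundspeed=94.9 kt
Leg 2: track=47.5°, groundspeed=103.0 kt
Leg 3: track=16.3°, groundspeed=112.9 kt
Leg 4: track=74.6°, groundspeed=93.1 kt
Leg 5: track=109.3°, groundspeed=82.5 kt

Leg 1: heading 82.0°; drift -12.4° → track 69.6°, groundspeed 94.9 kt
Leg 2: heading 58.9°; drift -11.4° → track 47.5°, groundspeed 103.0 kt
Leg 3: heading 23.6°; drift -7.3° → track 16.3°, groundspeed 112.9 kt
Leg 4: heading 87.0°; drift -12.4° → track 74.6°, groundspeed 93.1 kt
Leg 5: heading 118.9°; drift -9.6° → track 109.3°, groundspeed 82.5 kt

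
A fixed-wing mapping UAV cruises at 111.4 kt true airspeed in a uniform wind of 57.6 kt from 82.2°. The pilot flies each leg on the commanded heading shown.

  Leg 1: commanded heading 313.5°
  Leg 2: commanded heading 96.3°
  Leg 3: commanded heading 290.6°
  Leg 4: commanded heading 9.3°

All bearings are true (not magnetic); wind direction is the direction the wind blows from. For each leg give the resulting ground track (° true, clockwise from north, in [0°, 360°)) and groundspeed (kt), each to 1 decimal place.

Leg 1: track=296.5°, groundspeed=154.1 kt
Leg 2: track=110.5°, groundspeed=57.3 kt
Leg 3: track=281.0°, groundspeed=164.4 kt
Leg 4: track=339.1°, groundspeed=109.3 kt

Leg 1: heading 313.5°; drift -17.0° → track 296.5°, groundspeed 154.1 kt
Leg 2: heading 96.3°; drift +14.2° → track 110.5°, groundspeed 57.3 kt
Leg 3: heading 290.6°; drift -9.6° → track 281.0°, groundspeed 164.4 kt
Leg 4: heading 9.3°; drift -30.2° → track 339.1°, groundspeed 109.3 kt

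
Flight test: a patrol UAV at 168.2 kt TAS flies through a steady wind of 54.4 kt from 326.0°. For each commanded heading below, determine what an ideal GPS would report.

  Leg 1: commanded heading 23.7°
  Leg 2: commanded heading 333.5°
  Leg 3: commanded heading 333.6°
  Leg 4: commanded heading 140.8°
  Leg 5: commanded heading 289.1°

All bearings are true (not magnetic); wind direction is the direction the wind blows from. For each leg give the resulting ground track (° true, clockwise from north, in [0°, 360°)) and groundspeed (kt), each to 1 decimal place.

Leg 1: track=42.0°, groundspeed=146.5 kt
Leg 2: track=337.1°, groundspeed=114.5 kt
Leg 3: track=337.2°, groundspeed=114.5 kt
Leg 4: track=142.1°, groundspeed=222.4 kt
Leg 5: track=274.4°, groundspeed=128.9 kt

Leg 1: heading 23.7°; drift +18.3° → track 42.0°, groundspeed 146.5 kt
Leg 2: heading 333.5°; drift +3.6° → track 337.1°, groundspeed 114.5 kt
Leg 3: heading 333.6°; drift +3.6° → track 337.2°, groundspeed 114.5 kt
Leg 4: heading 140.8°; drift +1.3° → track 142.1°, groundspeed 222.4 kt
Leg 5: heading 289.1°; drift -14.7° → track 274.4°, groundspeed 128.9 kt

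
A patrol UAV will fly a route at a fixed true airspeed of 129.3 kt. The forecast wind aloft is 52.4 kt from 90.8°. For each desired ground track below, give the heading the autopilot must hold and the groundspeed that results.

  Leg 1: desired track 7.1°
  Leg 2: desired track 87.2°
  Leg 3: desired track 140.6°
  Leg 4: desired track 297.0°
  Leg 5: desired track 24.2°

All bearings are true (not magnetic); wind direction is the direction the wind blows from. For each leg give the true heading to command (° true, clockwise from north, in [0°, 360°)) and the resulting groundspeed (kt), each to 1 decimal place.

Leg 1: desired track 7.1°; wind correction +23.8° → command heading 30.9°, groundspeed 112.6 kt
Leg 2: desired track 87.2°; wind correction +1.5° → command heading 88.7°, groundspeed 77.0 kt
Leg 3: desired track 140.6°; wind correction -18.0° → command heading 122.6°, groundspeed 89.1 kt
Leg 4: desired track 297.0°; wind correction +10.3° → command heading 307.3°, groundspeed 174.2 kt
Leg 5: desired track 24.2°; wind correction +21.8° → command heading 46.0°, groundspeed 99.2 kt

Leg 1: heading=30.9°, groundspeed=112.6 kt
Leg 2: heading=88.7°, groundspeed=77.0 kt
Leg 3: heading=122.6°, groundspeed=89.1 kt
Leg 4: heading=307.3°, groundspeed=174.2 kt
Leg 5: heading=46.0°, groundspeed=99.2 kt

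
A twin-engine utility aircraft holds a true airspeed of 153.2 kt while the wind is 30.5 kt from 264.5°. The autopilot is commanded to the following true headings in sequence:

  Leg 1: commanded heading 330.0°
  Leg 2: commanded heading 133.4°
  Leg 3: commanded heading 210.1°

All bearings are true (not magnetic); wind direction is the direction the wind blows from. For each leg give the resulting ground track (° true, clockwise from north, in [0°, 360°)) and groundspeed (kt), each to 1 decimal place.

Leg 1: track=341.2°, groundspeed=143.3 kt
Leg 2: track=125.8°, groundspeed=174.8 kt
Leg 3: track=199.7°, groundspeed=137.7 kt

Leg 1: heading 330.0°; drift +11.2° → track 341.2°, groundspeed 143.3 kt
Leg 2: heading 133.4°; drift -7.6° → track 125.8°, groundspeed 174.8 kt
Leg 3: heading 210.1°; drift -10.4° → track 199.7°, groundspeed 137.7 kt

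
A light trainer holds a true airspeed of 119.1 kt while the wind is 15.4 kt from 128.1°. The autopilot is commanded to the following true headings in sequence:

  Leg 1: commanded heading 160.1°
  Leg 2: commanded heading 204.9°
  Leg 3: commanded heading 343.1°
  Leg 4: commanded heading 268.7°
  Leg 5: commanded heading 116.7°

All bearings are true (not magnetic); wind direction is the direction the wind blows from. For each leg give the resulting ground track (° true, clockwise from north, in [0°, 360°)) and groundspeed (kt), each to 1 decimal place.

Leg 1: heading 160.1°; drift +4.4° → track 164.5°, groundspeed 106.4 kt
Leg 2: heading 204.9°; drift +7.4° → track 212.3°, groundspeed 116.6 kt
Leg 3: heading 343.1°; drift -3.8° → track 339.3°, groundspeed 132.0 kt
Leg 4: heading 268.7°; drift +4.3° → track 273.0°, groundspeed 131.4 kt
Leg 5: heading 116.7°; drift -1.7° → track 115.0°, groundspeed 104.0 kt

Leg 1: track=164.5°, groundspeed=106.4 kt
Leg 2: track=212.3°, groundspeed=116.6 kt
Leg 3: track=339.3°, groundspeed=132.0 kt
Leg 4: track=273.0°, groundspeed=131.4 kt
Leg 5: track=115.0°, groundspeed=104.0 kt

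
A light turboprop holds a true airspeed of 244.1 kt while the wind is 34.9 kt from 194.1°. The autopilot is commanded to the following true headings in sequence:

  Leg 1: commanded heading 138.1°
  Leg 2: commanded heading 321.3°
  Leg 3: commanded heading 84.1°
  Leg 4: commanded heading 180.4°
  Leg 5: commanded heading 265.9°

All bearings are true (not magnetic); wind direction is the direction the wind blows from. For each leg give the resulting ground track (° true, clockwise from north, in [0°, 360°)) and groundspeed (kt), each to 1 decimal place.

Leg 1: track=130.8°, groundspeed=226.4 kt
Leg 2: track=327.3°, groundspeed=266.7 kt
Leg 3: track=76.8°, groundspeed=258.1 kt
Leg 4: track=178.1°, groundspeed=210.4 kt
Leg 5: track=274.0°, groundspeed=235.5 kt

Leg 1: heading 138.1°; drift -7.3° → track 130.8°, groundspeed 226.4 kt
Leg 2: heading 321.3°; drift +6.0° → track 327.3°, groundspeed 266.7 kt
Leg 3: heading 84.1°; drift -7.3° → track 76.8°, groundspeed 258.1 kt
Leg 4: heading 180.4°; drift -2.3° → track 178.1°, groundspeed 210.4 kt
Leg 5: heading 265.9°; drift +8.1° → track 274.0°, groundspeed 235.5 kt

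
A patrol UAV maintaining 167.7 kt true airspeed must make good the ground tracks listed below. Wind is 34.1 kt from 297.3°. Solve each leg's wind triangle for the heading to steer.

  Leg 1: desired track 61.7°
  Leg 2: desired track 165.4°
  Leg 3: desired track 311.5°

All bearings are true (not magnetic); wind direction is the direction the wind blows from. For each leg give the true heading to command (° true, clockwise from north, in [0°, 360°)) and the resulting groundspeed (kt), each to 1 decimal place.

Leg 1: heading=52.0°, groundspeed=184.6 kt
Leg 2: heading=174.1°, groundspeed=188.5 kt
Leg 3: heading=308.6°, groundspeed=134.4 kt

Leg 1: desired track 61.7°; wind correction -9.7° → command heading 52.0°, groundspeed 184.6 kt
Leg 2: desired track 165.4°; wind correction +8.7° → command heading 174.1°, groundspeed 188.5 kt
Leg 3: desired track 311.5°; wind correction -2.9° → command heading 308.6°, groundspeed 134.4 kt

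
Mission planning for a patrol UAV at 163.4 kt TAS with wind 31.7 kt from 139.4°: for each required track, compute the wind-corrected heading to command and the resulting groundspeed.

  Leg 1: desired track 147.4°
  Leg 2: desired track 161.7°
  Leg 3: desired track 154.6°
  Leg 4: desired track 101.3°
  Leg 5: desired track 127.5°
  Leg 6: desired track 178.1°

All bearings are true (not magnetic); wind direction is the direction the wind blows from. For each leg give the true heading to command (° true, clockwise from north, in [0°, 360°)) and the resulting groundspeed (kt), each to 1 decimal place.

Leg 1: heading=145.9°, groundspeed=131.9 kt
Leg 2: heading=157.5°, groundspeed=133.6 kt
Leg 3: heading=151.7°, groundspeed=132.6 kt
Leg 4: heading=108.2°, groundspeed=137.3 kt
Leg 5: heading=129.8°, groundspeed=132.3 kt
Leg 6: heading=171.1°, groundspeed=137.5 kt

Leg 1: desired track 147.4°; wind correction -1.5° → command heading 145.9°, groundspeed 131.9 kt
Leg 2: desired track 161.7°; wind correction -4.2° → command heading 157.5°, groundspeed 133.6 kt
Leg 3: desired track 154.6°; wind correction -2.9° → command heading 151.7°, groundspeed 132.6 kt
Leg 4: desired track 101.3°; wind correction +6.9° → command heading 108.2°, groundspeed 137.3 kt
Leg 5: desired track 127.5°; wind correction +2.3° → command heading 129.8°, groundspeed 132.3 kt
Leg 6: desired track 178.1°; wind correction -7.0° → command heading 171.1°, groundspeed 137.5 kt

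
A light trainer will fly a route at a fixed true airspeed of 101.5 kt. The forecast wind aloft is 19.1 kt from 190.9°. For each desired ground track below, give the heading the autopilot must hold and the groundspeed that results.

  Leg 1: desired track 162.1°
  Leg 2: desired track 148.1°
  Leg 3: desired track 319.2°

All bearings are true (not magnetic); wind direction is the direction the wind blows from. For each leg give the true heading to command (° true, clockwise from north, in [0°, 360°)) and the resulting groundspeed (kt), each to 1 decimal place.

Leg 1: heading=167.3°, groundspeed=84.3 kt
Leg 2: heading=155.4°, groundspeed=86.7 kt
Leg 3: heading=310.7°, groundspeed=112.2 kt

Leg 1: desired track 162.1°; wind correction +5.2° → command heading 167.3°, groundspeed 84.3 kt
Leg 2: desired track 148.1°; wind correction +7.3° → command heading 155.4°, groundspeed 86.7 kt
Leg 3: desired track 319.2°; wind correction -8.5° → command heading 310.7°, groundspeed 112.2 kt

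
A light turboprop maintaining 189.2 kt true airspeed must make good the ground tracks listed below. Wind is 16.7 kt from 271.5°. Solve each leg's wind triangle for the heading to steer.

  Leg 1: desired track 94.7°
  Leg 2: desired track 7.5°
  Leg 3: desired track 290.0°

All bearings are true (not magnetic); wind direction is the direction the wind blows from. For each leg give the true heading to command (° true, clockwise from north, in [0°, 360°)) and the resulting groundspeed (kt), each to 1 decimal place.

Leg 1: desired track 94.7°; wind correction +0.3° → command heading 95.0°, groundspeed 205.9 kt
Leg 2: desired track 7.5°; wind correction -5.0° → command heading 2.5°, groundspeed 190.2 kt
Leg 3: desired track 290.0°; wind correction -1.6° → command heading 288.4°, groundspeed 173.3 kt

Leg 1: heading=95.0°, groundspeed=205.9 kt
Leg 2: heading=2.5°, groundspeed=190.2 kt
Leg 3: heading=288.4°, groundspeed=173.3 kt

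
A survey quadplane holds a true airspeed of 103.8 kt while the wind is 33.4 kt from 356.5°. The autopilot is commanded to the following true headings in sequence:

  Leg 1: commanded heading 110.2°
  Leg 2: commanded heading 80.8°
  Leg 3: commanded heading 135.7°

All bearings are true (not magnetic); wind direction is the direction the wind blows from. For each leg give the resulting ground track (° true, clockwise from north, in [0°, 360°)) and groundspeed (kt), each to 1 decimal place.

Leg 1: track=124.8°, groundspeed=121.1 kt
Leg 2: track=99.1°, groundspeed=105.8 kt
Leg 3: track=145.3°, groundspeed=130.9 kt

Leg 1: heading 110.2°; drift +14.6° → track 124.8°, groundspeed 121.1 kt
Leg 2: heading 80.8°; drift +18.3° → track 99.1°, groundspeed 105.8 kt
Leg 3: heading 135.7°; drift +9.6° → track 145.3°, groundspeed 130.9 kt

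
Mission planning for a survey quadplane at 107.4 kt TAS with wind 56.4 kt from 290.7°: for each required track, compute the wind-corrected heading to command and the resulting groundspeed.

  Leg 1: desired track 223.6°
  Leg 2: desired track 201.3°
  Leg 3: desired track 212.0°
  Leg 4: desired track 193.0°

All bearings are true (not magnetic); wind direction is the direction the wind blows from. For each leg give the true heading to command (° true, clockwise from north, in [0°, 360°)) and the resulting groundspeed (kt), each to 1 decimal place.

Leg 1: heading=252.5°, groundspeed=72.1 kt
Leg 2: heading=233.0°, groundspeed=90.8 kt
Leg 3: heading=243.0°, groundspeed=81.0 kt
Leg 4: heading=224.4°, groundspeed=99.3 kt

Leg 1: desired track 223.6°; wind correction +28.9° → command heading 252.5°, groundspeed 72.1 kt
Leg 2: desired track 201.3°; wind correction +31.7° → command heading 233.0°, groundspeed 90.8 kt
Leg 3: desired track 212.0°; wind correction +31.0° → command heading 243.0°, groundspeed 81.0 kt
Leg 4: desired track 193.0°; wind correction +31.4° → command heading 224.4°, groundspeed 99.3 kt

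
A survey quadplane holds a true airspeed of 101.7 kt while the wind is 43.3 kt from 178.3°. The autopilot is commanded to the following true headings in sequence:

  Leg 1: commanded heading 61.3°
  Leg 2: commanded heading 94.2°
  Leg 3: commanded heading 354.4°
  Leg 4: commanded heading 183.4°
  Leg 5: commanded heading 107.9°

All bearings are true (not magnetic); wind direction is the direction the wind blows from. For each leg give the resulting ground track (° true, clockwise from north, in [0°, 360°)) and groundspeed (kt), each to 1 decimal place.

Leg 1: track=43.7°, groundspeed=127.3 kt
Leg 2: track=70.3°, groundspeed=106.4 kt
Leg 3: track=355.6°, groundspeed=144.9 kt
Leg 4: track=187.2°, groundspeed=58.7 kt
Leg 5: track=82.8°, groundspeed=96.2 kt

Leg 1: heading 61.3°; drift -17.6° → track 43.7°, groundspeed 127.3 kt
Leg 2: heading 94.2°; drift -23.9° → track 70.3°, groundspeed 106.4 kt
Leg 3: heading 354.4°; drift +1.2° → track 355.6°, groundspeed 144.9 kt
Leg 4: heading 183.4°; drift +3.8° → track 187.2°, groundspeed 58.7 kt
Leg 5: heading 107.9°; drift -25.1° → track 82.8°, groundspeed 96.2 kt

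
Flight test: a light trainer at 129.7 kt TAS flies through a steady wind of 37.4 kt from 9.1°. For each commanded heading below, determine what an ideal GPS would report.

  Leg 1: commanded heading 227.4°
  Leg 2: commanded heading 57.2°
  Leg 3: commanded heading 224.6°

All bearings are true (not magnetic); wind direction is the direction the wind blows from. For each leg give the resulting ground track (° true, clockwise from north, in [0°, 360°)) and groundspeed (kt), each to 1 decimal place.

Leg 1: heading 227.4°; drift -8.3° → track 219.1°, groundspeed 160.7 kt
Leg 2: heading 57.2°; drift +14.9° → track 72.1°, groundspeed 108.4 kt
Leg 3: heading 224.6°; drift -7.7° → track 216.9°, groundspeed 161.6 kt

Leg 1: track=219.1°, groundspeed=160.7 kt
Leg 2: track=72.1°, groundspeed=108.4 kt
Leg 3: track=216.9°, groundspeed=161.6 kt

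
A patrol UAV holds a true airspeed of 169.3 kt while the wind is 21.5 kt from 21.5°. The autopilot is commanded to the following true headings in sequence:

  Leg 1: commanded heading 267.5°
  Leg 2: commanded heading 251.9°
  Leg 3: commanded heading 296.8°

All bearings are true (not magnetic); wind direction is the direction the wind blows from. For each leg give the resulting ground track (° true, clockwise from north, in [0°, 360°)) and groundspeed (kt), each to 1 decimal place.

Leg 1: track=261.2°, groundspeed=179.1 kt
Leg 2: track=246.7°, groundspeed=183.8 kt
Leg 3: track=289.5°, groundspeed=168.7 kt

Leg 1: heading 267.5°; drift -6.3° → track 261.2°, groundspeed 179.1 kt
Leg 2: heading 251.9°; drift -5.2° → track 246.7°, groundspeed 183.8 kt
Leg 3: heading 296.8°; drift -7.3° → track 289.5°, groundspeed 168.7 kt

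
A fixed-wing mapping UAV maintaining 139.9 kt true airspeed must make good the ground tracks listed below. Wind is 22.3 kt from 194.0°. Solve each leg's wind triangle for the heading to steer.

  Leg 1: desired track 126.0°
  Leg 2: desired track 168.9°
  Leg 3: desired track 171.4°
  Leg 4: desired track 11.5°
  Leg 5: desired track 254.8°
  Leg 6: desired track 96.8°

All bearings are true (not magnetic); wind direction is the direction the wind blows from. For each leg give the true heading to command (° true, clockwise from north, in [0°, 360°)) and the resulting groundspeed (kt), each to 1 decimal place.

Leg 1: desired track 126.0°; wind correction +8.5° → command heading 134.5°, groundspeed 130.0 kt
Leg 2: desired track 168.9°; wind correction +3.9° → command heading 172.8°, groundspeed 119.4 kt
Leg 3: desired track 171.4°; wind correction +3.5° → command heading 174.9°, groundspeed 119.0 kt
Leg 4: desired track 11.5°; wind correction -0.4° → command heading 11.1°, groundspeed 162.2 kt
Leg 5: desired track 254.8°; wind correction -8.0° → command heading 246.8°, groundspeed 127.7 kt
Leg 6: desired track 96.8°; wind correction +9.1° → command heading 105.9°, groundspeed 140.9 kt

Leg 1: heading=134.5°, groundspeed=130.0 kt
Leg 2: heading=172.8°, groundspeed=119.4 kt
Leg 3: heading=174.9°, groundspeed=119.0 kt
Leg 4: heading=11.1°, groundspeed=162.2 kt
Leg 5: heading=246.8°, groundspeed=127.7 kt
Leg 6: heading=105.9°, groundspeed=140.9 kt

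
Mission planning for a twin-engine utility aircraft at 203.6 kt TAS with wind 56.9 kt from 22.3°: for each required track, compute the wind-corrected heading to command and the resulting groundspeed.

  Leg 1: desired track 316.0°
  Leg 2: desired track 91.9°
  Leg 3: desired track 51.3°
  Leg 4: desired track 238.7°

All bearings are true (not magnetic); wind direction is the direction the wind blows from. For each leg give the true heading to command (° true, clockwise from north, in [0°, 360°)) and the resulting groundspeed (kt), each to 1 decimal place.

Leg 1: heading=330.8°, groundspeed=173.9 kt
Leg 2: heading=76.7°, groundspeed=176.7 kt
Leg 3: heading=43.5°, groundspeed=152.0 kt
Leg 4: heading=248.2°, groundspeed=246.6 kt

Leg 1: desired track 316.0°; wind correction +14.8° → command heading 330.8°, groundspeed 173.9 kt
Leg 2: desired track 91.9°; wind correction -15.2° → command heading 76.7°, groundspeed 176.7 kt
Leg 3: desired track 51.3°; wind correction -7.8° → command heading 43.5°, groundspeed 152.0 kt
Leg 4: desired track 238.7°; wind correction +9.5° → command heading 248.2°, groundspeed 246.6 kt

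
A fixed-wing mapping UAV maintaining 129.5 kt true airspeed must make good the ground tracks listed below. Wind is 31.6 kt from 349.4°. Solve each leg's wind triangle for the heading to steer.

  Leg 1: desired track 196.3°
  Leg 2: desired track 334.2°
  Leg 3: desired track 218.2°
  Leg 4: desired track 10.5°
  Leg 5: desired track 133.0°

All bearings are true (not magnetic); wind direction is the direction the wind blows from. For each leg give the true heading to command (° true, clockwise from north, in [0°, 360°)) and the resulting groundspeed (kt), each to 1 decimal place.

Leg 1: desired track 196.3°; wind correction +6.3° → command heading 202.6°, groundspeed 156.9 kt
Leg 2: desired track 334.2°; wind correction +3.7° → command heading 337.9°, groundspeed 98.7 kt
Leg 3: desired track 218.2°; wind correction +10.6° → command heading 228.8°, groundspeed 148.1 kt
Leg 4: desired track 10.5°; wind correction -5.0° → command heading 5.5°, groundspeed 99.5 kt
Leg 5: desired track 133.0°; wind correction -8.3° → command heading 124.7°, groundspeed 153.6 kt

Leg 1: heading=202.6°, groundspeed=156.9 kt
Leg 2: heading=337.9°, groundspeed=98.7 kt
Leg 3: heading=228.8°, groundspeed=148.1 kt
Leg 4: heading=5.5°, groundspeed=99.5 kt
Leg 5: heading=124.7°, groundspeed=153.6 kt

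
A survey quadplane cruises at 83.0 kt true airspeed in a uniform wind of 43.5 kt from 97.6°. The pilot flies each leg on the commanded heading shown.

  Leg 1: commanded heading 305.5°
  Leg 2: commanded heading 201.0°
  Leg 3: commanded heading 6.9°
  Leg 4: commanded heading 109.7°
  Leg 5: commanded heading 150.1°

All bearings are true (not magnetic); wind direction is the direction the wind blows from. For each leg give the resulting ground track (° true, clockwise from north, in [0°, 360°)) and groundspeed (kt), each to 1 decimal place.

Leg 1: track=296.0°, groundspeed=123.1 kt
Leg 2: track=225.4°, groundspeed=102.2 kt
Leg 3: track=339.4°, groundspeed=94.2 kt
Leg 4: track=122.4°, groundspeed=41.5 kt
Leg 5: track=181.5°, groundspeed=66.2 kt

Leg 1: heading 305.5°; drift -9.5° → track 296.0°, groundspeed 123.1 kt
Leg 2: heading 201.0°; drift +24.4° → track 225.4°, groundspeed 102.2 kt
Leg 3: heading 6.9°; drift -27.5° → track 339.4°, groundspeed 94.2 kt
Leg 4: heading 109.7°; drift +12.7° → track 122.4°, groundspeed 41.5 kt
Leg 5: heading 150.1°; drift +31.4° → track 181.5°, groundspeed 66.2 kt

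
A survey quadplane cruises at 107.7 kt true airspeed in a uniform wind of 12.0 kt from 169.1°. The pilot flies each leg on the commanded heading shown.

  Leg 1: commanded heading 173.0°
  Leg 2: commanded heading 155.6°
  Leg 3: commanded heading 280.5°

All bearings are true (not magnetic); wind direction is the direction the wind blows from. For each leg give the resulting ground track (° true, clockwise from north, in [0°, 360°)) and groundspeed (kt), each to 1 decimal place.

Leg 1: track=173.5°, groundspeed=95.7 kt
Leg 2: track=153.9°, groundspeed=96.1 kt
Leg 3: track=286.2°, groundspeed=112.6 kt

Leg 1: heading 173.0°; drift +0.5° → track 173.5°, groundspeed 95.7 kt
Leg 2: heading 155.6°; drift -1.7° → track 153.9°, groundspeed 96.1 kt
Leg 3: heading 280.5°; drift +5.7° → track 286.2°, groundspeed 112.6 kt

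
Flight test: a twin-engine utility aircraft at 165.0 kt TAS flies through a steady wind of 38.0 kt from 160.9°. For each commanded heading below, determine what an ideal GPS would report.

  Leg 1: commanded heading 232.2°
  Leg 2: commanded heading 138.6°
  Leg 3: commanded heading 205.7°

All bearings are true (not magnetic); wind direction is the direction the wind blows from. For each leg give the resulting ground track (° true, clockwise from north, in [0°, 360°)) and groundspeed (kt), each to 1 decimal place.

Leg 1: heading 232.2°; drift +13.3° → track 245.5°, groundspeed 157.0 kt
Leg 2: heading 138.6°; drift -6.3° → track 132.3°, groundspeed 130.6 kt
Leg 3: heading 205.7°; drift +11.0° → track 216.7°, groundspeed 140.6 kt

Leg 1: track=245.5°, groundspeed=157.0 kt
Leg 2: track=132.3°, groundspeed=130.6 kt
Leg 3: track=216.7°, groundspeed=140.6 kt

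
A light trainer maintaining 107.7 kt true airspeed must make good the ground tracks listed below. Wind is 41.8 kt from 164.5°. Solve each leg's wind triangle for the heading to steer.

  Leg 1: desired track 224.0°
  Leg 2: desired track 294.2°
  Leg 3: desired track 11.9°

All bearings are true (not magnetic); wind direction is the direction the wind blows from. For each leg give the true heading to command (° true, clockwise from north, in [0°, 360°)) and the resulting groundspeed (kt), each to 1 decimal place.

Leg 1: desired track 224.0°; wind correction -19.5° → command heading 204.5°, groundspeed 80.3 kt
Leg 2: desired track 294.2°; wind correction -17.4° → command heading 276.8°, groundspeed 129.5 kt
Leg 3: desired track 11.9°; wind correction +10.3° → command heading 22.2°, groundspeed 143.1 kt

Leg 1: heading=204.5°, groundspeed=80.3 kt
Leg 2: heading=276.8°, groundspeed=129.5 kt
Leg 3: heading=22.2°, groundspeed=143.1 kt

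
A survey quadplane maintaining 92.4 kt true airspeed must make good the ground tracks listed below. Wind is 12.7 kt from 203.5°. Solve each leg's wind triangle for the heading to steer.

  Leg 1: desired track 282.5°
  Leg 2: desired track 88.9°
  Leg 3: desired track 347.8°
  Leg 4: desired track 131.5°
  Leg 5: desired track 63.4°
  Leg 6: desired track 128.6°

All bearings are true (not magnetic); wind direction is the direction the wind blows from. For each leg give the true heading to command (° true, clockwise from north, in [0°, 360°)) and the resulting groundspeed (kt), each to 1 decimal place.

Leg 1: heading=274.7°, groundspeed=89.1 kt
Leg 2: heading=96.1°, groundspeed=97.0 kt
Leg 3: heading=343.2°, groundspeed=102.4 kt
Leg 4: heading=139.0°, groundspeed=87.7 kt
Leg 5: heading=68.5°, groundspeed=101.8 kt
Leg 6: heading=136.2°, groundspeed=88.3 kt

Leg 1: desired track 282.5°; wind correction -7.8° → command heading 274.7°, groundspeed 89.1 kt
Leg 2: desired track 88.9°; wind correction +7.2° → command heading 96.1°, groundspeed 97.0 kt
Leg 3: desired track 347.8°; wind correction -4.6° → command heading 343.2°, groundspeed 102.4 kt
Leg 4: desired track 131.5°; wind correction +7.5° → command heading 139.0°, groundspeed 87.7 kt
Leg 5: desired track 63.4°; wind correction +5.1° → command heading 68.5°, groundspeed 101.8 kt
Leg 6: desired track 128.6°; wind correction +7.6° → command heading 136.2°, groundspeed 88.3 kt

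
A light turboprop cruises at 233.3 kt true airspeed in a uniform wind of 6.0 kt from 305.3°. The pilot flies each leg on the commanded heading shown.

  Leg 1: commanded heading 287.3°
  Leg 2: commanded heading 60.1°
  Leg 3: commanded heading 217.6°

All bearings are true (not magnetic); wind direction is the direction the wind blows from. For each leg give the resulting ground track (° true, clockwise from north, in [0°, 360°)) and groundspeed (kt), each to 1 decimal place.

Leg 1: track=286.8°, groundspeed=227.6 kt
Leg 2: track=61.4°, groundspeed=235.9 kt
Leg 3: track=216.1°, groundspeed=233.1 kt

Leg 1: heading 287.3°; drift -0.5° → track 286.8°, groundspeed 227.6 kt
Leg 2: heading 60.1°; drift +1.3° → track 61.4°, groundspeed 235.9 kt
Leg 3: heading 217.6°; drift -1.5° → track 216.1°, groundspeed 233.1 kt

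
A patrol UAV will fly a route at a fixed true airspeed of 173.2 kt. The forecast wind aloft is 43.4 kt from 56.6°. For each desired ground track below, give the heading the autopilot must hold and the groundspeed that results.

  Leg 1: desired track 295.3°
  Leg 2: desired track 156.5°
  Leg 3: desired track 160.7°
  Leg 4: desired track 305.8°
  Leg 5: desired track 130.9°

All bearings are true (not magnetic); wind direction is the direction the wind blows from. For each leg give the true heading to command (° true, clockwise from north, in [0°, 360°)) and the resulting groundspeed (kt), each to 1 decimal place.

Leg 1: heading=307.7°, groundspeed=191.7 kt
Leg 2: heading=142.2°, groundspeed=175.3 kt
Leg 3: heading=146.6°, groundspeed=178.6 kt
Leg 4: heading=319.3°, groundspeed=183.8 kt
Leg 5: heading=116.9°, groundspeed=156.3 kt

Leg 1: desired track 295.3°; wind correction +12.4° → command heading 307.7°, groundspeed 191.7 kt
Leg 2: desired track 156.5°; wind correction -14.3° → command heading 142.2°, groundspeed 175.3 kt
Leg 3: desired track 160.7°; wind correction -14.1° → command heading 146.6°, groundspeed 178.6 kt
Leg 4: desired track 305.8°; wind correction +13.5° → command heading 319.3°, groundspeed 183.8 kt
Leg 5: desired track 130.9°; wind correction -14.0° → command heading 116.9°, groundspeed 156.3 kt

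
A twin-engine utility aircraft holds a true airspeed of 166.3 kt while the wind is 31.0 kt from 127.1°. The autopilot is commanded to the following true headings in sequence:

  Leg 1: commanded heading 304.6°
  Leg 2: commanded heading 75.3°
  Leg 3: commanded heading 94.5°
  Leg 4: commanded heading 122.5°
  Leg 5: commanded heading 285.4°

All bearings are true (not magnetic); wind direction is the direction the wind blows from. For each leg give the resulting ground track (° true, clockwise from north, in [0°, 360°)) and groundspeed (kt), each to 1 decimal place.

Leg 1: track=305.0°, groundspeed=197.3 kt
Leg 2: track=65.9°, groundspeed=149.1 kt
Leg 3: track=87.7°, groundspeed=141.2 kt
Leg 4: track=121.4°, groundspeed=135.4 kt
Leg 5: track=288.8°, groundspeed=195.4 kt

Leg 1: heading 304.6°; drift +0.4° → track 305.0°, groundspeed 197.3 kt
Leg 2: heading 75.3°; drift -9.4° → track 65.9°, groundspeed 149.1 kt
Leg 3: heading 94.5°; drift -6.8° → track 87.7°, groundspeed 141.2 kt
Leg 4: heading 122.5°; drift -1.1° → track 121.4°, groundspeed 135.4 kt
Leg 5: heading 285.4°; drift +3.4° → track 288.8°, groundspeed 195.4 kt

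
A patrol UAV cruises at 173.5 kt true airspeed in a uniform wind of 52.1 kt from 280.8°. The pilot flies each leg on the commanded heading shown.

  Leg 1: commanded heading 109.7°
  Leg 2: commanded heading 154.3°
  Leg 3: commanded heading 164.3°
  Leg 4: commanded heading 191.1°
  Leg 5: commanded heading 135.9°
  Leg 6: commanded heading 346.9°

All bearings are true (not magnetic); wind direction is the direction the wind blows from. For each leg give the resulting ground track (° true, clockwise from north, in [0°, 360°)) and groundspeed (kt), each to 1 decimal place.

Leg 1: heading 109.7°; drift -2.1° → track 107.6°, groundspeed 225.1 kt
Leg 2: heading 154.3°; drift -11.6° → track 142.7°, groundspeed 208.7 kt
Leg 3: heading 164.3°; drift -13.3° → track 151.0°, groundspeed 202.2 kt
Leg 4: heading 191.1°; drift -16.7° → track 174.4°, groundspeed 180.9 kt
Leg 5: heading 135.9°; drift -7.9° → track 128.0°, groundspeed 218.2 kt
Leg 6: heading 346.9°; drift +17.4° → track 4.3°, groundspeed 159.7 kt

Leg 1: track=107.6°, groundspeed=225.1 kt
Leg 2: track=142.7°, groundspeed=208.7 kt
Leg 3: track=151.0°, groundspeed=202.2 kt
Leg 4: track=174.4°, groundspeed=180.9 kt
Leg 5: track=128.0°, groundspeed=218.2 kt
Leg 6: track=4.3°, groundspeed=159.7 kt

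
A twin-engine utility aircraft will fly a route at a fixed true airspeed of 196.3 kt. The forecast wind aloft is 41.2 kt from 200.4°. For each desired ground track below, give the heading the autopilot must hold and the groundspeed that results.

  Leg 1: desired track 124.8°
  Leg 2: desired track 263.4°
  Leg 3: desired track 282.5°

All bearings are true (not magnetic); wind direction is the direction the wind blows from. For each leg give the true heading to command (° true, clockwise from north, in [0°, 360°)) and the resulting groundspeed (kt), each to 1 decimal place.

Leg 1: desired track 124.8°; wind correction +11.7° → command heading 136.5°, groundspeed 182.0 kt
Leg 2: desired track 263.4°; wind correction -10.8° → command heading 252.6°, groundspeed 174.1 kt
Leg 3: desired track 282.5°; wind correction -12.0° → command heading 270.5°, groundspeed 186.3 kt

Leg 1: heading=136.5°, groundspeed=182.0 kt
Leg 2: heading=252.6°, groundspeed=174.1 kt
Leg 3: heading=270.5°, groundspeed=186.3 kt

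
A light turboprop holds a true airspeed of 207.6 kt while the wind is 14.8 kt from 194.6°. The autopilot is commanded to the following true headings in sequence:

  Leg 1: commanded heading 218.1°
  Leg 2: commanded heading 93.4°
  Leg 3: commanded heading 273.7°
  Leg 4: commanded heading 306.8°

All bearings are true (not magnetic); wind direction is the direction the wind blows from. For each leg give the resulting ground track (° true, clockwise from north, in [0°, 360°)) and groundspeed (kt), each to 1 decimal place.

Leg 1: heading 218.1°; drift +1.7° → track 219.8°, groundspeed 194.1 kt
Leg 2: heading 93.4°; drift -3.9° → track 89.5°, groundspeed 211.0 kt
Leg 3: heading 273.7°; drift +4.1° → track 277.8°, groundspeed 205.3 kt
Leg 4: heading 306.8°; drift +3.7° → track 310.5°, groundspeed 213.6 kt

Leg 1: track=219.8°, groundspeed=194.1 kt
Leg 2: track=89.5°, groundspeed=211.0 kt
Leg 3: track=277.8°, groundspeed=205.3 kt
Leg 4: track=310.5°, groundspeed=213.6 kt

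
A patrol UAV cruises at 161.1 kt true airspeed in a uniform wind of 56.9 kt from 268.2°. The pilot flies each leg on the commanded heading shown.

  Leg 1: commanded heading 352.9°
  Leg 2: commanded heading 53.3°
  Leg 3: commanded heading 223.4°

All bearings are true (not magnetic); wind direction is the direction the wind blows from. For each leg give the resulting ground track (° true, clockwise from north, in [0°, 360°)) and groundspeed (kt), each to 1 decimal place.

Leg 1: heading 352.9°; drift +20.0° → track 12.9°, groundspeed 165.8 kt
Leg 2: heading 53.3°; drift +8.9° → track 62.2°, groundspeed 210.3 kt
Leg 3: heading 223.4°; drift -18.4° → track 205.0°, groundspeed 127.2 kt

Leg 1: track=12.9°, groundspeed=165.8 kt
Leg 2: track=62.2°, groundspeed=210.3 kt
Leg 3: track=205.0°, groundspeed=127.2 kt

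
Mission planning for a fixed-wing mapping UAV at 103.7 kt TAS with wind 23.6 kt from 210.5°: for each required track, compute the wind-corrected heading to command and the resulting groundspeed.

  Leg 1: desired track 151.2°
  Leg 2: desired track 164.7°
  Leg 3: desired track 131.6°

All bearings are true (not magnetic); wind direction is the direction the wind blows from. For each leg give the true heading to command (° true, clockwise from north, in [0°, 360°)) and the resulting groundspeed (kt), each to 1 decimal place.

Leg 1: desired track 151.2°; wind correction +11.3° → command heading 162.5°, groundspeed 89.6 kt
Leg 2: desired track 164.7°; wind correction +9.4° → command heading 174.1°, groundspeed 85.9 kt
Leg 3: desired track 131.6°; wind correction +12.9° → command heading 144.5°, groundspeed 96.5 kt

Leg 1: heading=162.5°, groundspeed=89.6 kt
Leg 2: heading=174.1°, groundspeed=85.9 kt
Leg 3: heading=144.5°, groundspeed=96.5 kt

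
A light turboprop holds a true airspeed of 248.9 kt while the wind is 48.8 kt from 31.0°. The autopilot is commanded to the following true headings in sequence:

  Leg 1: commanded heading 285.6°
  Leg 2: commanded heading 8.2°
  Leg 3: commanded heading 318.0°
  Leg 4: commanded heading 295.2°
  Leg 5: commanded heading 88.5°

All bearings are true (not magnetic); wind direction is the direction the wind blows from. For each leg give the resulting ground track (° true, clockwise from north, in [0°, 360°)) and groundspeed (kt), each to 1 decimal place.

Leg 1: track=275.4°, groundspeed=266.1 kt
Leg 2: track=2.9°, groundspeed=204.8 kt
Leg 3: track=306.8°, groundspeed=239.2 kt
Leg 4: track=284.4°, groundspeed=258.4 kt
Leg 5: track=99.0°, groundspeed=226.5 kt

Leg 1: heading 285.6°; drift -10.2° → track 275.4°, groundspeed 266.1 kt
Leg 2: heading 8.2°; drift -5.3° → track 2.9°, groundspeed 204.8 kt
Leg 3: heading 318.0°; drift -11.2° → track 306.8°, groundspeed 239.2 kt
Leg 4: heading 295.2°; drift -10.8° → track 284.4°, groundspeed 258.4 kt
Leg 5: heading 88.5°; drift +10.5° → track 99.0°, groundspeed 226.5 kt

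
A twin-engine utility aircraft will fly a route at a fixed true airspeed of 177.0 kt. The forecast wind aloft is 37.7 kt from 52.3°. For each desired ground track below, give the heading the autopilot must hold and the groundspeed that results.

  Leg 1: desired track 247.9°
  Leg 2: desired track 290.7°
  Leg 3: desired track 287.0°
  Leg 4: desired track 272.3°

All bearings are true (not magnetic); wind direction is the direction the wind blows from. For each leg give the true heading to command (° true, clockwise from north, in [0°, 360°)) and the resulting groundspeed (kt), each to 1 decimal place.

Leg 1: desired track 247.9°; wind correction +3.3° → command heading 251.2°, groundspeed 213.0 kt
Leg 2: desired track 290.7°; wind correction +10.5° → command heading 301.2°, groundspeed 193.8 kt
Leg 3: desired track 287.0°; wind correction +10.0° → command heading 297.0°, groundspeed 196.1 kt
Leg 4: desired track 272.3°; wind correction +7.9° → command heading 280.2°, groundspeed 204.2 kt

Leg 1: heading=251.2°, groundspeed=213.0 kt
Leg 2: heading=301.2°, groundspeed=193.8 kt
Leg 3: heading=297.0°, groundspeed=196.1 kt
Leg 4: heading=280.2°, groundspeed=204.2 kt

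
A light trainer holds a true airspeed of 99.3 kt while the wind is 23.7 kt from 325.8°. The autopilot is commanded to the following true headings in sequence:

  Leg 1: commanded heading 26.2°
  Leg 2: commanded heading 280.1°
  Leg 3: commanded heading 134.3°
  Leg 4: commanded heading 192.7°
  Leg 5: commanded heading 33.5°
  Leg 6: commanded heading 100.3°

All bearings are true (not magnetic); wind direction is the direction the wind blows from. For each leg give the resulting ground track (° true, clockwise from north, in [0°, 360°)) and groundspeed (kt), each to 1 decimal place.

Leg 1: track=39.4°, groundspeed=90.0 kt
Leg 2: track=268.5°, groundspeed=84.5 kt
Leg 3: track=136.5°, groundspeed=122.6 kt
Leg 4: track=184.2°, groundspeed=116.8 kt
Leg 5: track=47.1°, groundspeed=92.9 kt
Leg 6: track=108.6°, groundspeed=117.1 kt

Leg 1: heading 26.2°; drift +13.2° → track 39.4°, groundspeed 90.0 kt
Leg 2: heading 280.1°; drift -11.6° → track 268.5°, groundspeed 84.5 kt
Leg 3: heading 134.3°; drift +2.2° → track 136.5°, groundspeed 122.6 kt
Leg 4: heading 192.7°; drift -8.5° → track 184.2°, groundspeed 116.8 kt
Leg 5: heading 33.5°; drift +13.6° → track 47.1°, groundspeed 92.9 kt
Leg 6: heading 100.3°; drift +8.3° → track 108.6°, groundspeed 117.1 kt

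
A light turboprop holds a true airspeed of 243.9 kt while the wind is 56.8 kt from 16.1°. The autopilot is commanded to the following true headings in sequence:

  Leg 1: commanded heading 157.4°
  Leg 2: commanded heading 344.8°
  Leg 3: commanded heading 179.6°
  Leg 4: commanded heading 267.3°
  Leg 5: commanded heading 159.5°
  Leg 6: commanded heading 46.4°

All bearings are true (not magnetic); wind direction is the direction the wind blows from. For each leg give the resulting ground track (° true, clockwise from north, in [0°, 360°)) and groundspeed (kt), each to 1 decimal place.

Leg 1: heading 157.4°; drift +7.0° → track 164.4°, groundspeed 290.4 kt
Leg 2: heading 344.8°; drift -8.6° → track 336.2°, groundspeed 197.6 kt
Leg 3: heading 179.6°; drift +3.1° → track 182.7°, groundspeed 298.8 kt
Leg 4: heading 267.3°; drift -11.6° → track 255.7°, groundspeed 267.7 kt
Leg 5: heading 159.5°; drift +6.7° → track 166.2°, groundspeed 291.5 kt
Leg 6: heading 46.4°; drift +8.4° → track 54.8°, groundspeed 197.0 kt

Leg 1: track=164.4°, groundspeed=290.4 kt
Leg 2: track=336.2°, groundspeed=197.6 kt
Leg 3: track=182.7°, groundspeed=298.8 kt
Leg 4: track=255.7°, groundspeed=267.7 kt
Leg 5: track=166.2°, groundspeed=291.5 kt
Leg 6: track=54.8°, groundspeed=197.0 kt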